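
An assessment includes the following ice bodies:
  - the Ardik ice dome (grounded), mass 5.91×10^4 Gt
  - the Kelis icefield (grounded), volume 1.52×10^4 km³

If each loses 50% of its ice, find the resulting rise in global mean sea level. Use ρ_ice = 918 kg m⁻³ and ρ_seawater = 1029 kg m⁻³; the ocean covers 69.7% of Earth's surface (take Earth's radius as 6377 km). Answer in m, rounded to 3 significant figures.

Ardik: 0.5 × 5.91×10^4 Gt = 2.955×10^16 kg; dividing by ρ_w = 1029 kg m⁻³ gives 2.872×10^13 m³ of water.
Kelis: 0.5 × 1.52×10^4 km³ × (918/1029) = 6780 km³ of water.
Total added water ≈ 3.550×10^13 m³ over 3.56×10^14 m² → Δh = 0.0997 m.

≈ 0.0997 m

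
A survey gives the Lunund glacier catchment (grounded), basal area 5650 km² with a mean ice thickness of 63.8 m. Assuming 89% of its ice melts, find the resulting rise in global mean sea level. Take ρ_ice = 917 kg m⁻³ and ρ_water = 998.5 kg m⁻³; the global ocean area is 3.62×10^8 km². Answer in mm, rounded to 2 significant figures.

Lunund: ice volume = 5650 km² × 63.8 m = 360.5 km³; 0.89 × 360.5 × (917/998.5) = 294.6 km³ of water.
Spread over 3.62×10^14 m² of ocean, Δh = 2.946×10^11 / 3.62×10^14 = 8.14×10^-4 m = 0.81 mm.

≈ 0.81 mm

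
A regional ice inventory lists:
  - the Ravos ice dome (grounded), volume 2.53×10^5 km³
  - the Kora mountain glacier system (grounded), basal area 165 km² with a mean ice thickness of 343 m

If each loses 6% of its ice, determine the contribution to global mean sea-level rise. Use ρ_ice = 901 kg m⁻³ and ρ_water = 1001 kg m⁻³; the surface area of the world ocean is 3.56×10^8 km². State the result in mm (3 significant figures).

Ravos: 0.06 × 2.53×10^5 km³ × (901/1001) = 1.366×10^4 km³ of water.
Kora: ice volume = 165 km² × 343 m = 56.59 km³; 0.06 × 56.59 × (901/1001) = 3.056 km³ of water.
Total added water ≈ 1.367×10^13 m³ over 3.56×10^14 m² → Δh = 0.0384 m = 38.4 mm.

≈ 38.4 mm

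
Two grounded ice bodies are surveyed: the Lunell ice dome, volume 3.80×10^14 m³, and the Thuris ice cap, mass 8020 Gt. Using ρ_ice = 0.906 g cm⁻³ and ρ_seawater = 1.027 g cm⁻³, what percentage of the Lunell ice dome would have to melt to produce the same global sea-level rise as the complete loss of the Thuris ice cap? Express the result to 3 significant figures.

≈ 2.33 %

Equal sea-level rise means equal mass of meltwater, i.e. equal mass of ice lost.
Ice mass of Thuris: 8.020×10^15 kg; ice mass of Lunell: 3.443×10^17 kg.
Fraction required = 8.020×10^15 / 3.443×10^17 = 0.0233 → 2.33 %.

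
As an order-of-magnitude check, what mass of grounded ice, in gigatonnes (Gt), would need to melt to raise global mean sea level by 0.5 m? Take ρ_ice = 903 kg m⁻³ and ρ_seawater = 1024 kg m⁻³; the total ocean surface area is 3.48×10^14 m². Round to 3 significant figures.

Required water volume = Δh × A = 0.5 m × 3.48×10^14 m² = 1.740×10^14 m³.
ρ_w = 1024 kg m⁻³, so the mass of water = 1.740×10^14 m³ × 1024 kg m⁻³ = 1.782×10^17 kg = 1.78×10^5 Gt (and the same mass of ice, by conservation).

≈ 1.78×10^5 Gt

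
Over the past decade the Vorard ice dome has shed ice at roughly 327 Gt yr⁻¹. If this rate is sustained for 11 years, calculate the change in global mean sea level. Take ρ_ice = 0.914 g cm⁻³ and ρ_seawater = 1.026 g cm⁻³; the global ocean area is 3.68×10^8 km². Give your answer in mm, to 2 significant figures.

Total mass lost = 327 Gt/yr × 11 yr = 3597 Gt = 3.597×10^15 kg.
ρ_w = 1.026 g cm⁻³ = 1026 kg m⁻³, so water volume = 3.597×10^15 / 1026 = 3.506×10^12 m³.
Δh = 3.506×10^12 / 3.68×10^14 = 9.53×10^-3 m = 9.5 mm.

≈ 9.5 mm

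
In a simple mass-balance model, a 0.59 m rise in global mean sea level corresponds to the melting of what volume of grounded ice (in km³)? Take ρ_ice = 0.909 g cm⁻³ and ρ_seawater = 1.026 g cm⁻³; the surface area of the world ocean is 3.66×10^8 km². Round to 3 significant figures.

≈ 2.44×10^5 km³

Required water volume = Δh × A = 0.59 m × 3.66×10^14 m² = 2.159×10^14 m³ = 2.159×10^5 km³.
Ice volume = water volume × ρ_w/ρ_ice = 2.159×10^5 × 1026/909 = 2.44×10^5 km³.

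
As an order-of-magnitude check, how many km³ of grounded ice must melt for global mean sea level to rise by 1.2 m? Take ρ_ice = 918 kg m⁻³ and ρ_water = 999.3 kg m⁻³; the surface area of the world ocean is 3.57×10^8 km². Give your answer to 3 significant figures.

≈ 4.66×10^5 km³

Required water volume = Δh × A = 1.2 m × 3.57×10^14 m² = 4.284×10^14 m³ = 4.284×10^5 km³.
Ice volume = water volume × ρ_w/ρ_ice = 4.284×10^5 × 999.3/918 = 4.66×10^5 km³.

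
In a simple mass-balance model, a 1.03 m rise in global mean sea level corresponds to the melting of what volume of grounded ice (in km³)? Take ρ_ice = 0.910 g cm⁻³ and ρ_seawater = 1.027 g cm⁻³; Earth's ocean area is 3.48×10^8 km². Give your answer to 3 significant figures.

≈ 4.05×10^5 km³

Required water volume = Δh × A = 1.03 m × 3.48×10^14 m² = 3.584×10^14 m³ = 3.584×10^5 km³.
Ice volume = water volume × ρ_w/ρ_ice = 3.584×10^5 × 1027/910 = 4.05×10^5 km³.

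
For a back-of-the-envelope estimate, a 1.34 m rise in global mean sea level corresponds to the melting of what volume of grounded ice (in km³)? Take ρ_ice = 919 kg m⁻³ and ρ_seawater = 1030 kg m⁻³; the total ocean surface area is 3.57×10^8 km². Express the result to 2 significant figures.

≈ 5.4×10^5 km³

Required water volume = Δh × A = 1.34 m × 3.57×10^14 m² = 4.784×10^14 m³ = 4.784×10^5 km³.
Ice volume = water volume × ρ_w/ρ_ice = 4.784×10^5 × 1030/919 = 5.4×10^5 km³.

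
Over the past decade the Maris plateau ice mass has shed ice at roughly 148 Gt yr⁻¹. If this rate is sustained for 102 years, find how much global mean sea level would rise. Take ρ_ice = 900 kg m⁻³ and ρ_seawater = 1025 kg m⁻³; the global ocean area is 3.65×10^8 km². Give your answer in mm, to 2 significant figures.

≈ 40 mm

Total mass lost = 148 Gt/yr × 102 yr = 1.510×10^4 Gt = 1.510×10^16 kg.
ρ_w = 1025 kg m⁻³, so water volume = 1.510×10^16 / 1025 = 1.473×10^13 m³.
Δh = 1.473×10^13 / 3.65×10^14 = 0.0404 m = 40 mm.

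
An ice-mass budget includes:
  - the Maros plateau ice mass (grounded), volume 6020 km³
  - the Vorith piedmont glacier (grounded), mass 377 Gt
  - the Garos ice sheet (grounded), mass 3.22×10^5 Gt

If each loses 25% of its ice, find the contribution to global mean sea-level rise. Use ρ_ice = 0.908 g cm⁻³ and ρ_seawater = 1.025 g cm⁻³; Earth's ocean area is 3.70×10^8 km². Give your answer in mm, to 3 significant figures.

≈ 216 mm

Maros: 0.25 × 6020 km³ × (908/1025) = 1333 km³ of water.
Vorith: 0.25 × 377 Gt = 9.425×10^13 kg; dividing by ρ_w = 1.025 g cm⁻³ = 1025 kg m⁻³ gives 9.195×10^10 m³ of water.
Garos: 0.25 × 3.22×10^5 Gt = 8.050×10^16 kg; dividing by ρ_w = 1025 kg m⁻³ gives 7.854×10^13 m³ of water.
Total added water ≈ 7.996×10^13 m³ over 3.70×10^14 m² → Δh = 0.216 m = 216 mm.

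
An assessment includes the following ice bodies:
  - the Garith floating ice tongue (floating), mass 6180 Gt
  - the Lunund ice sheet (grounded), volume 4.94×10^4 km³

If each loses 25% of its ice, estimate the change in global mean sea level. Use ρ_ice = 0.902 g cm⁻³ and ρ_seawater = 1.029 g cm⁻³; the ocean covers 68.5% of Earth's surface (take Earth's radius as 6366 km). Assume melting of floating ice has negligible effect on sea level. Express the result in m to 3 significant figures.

≈ 0.0310 m

The Garith floating ice tongue is floating and already displaces its own weight of water, so its melt adds essentially nothing to sea level.
Lunund: 0.25 × 4.94×10^4 km³ × (902/1029) = 1.083×10^4 km³ of water.
Total added water ≈ 1.083×10^13 m³ over 3.49×10^14 m² → Δh = 0.0310 m.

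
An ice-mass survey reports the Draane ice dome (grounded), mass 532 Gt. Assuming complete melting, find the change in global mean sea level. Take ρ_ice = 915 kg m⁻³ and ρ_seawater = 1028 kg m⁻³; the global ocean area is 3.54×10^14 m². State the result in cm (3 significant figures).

≈ 0.146 cm

Draane: 532 Gt = 5.320×10^14 kg; dividing by ρ_w = 1028 kg m⁻³ gives 5.175×10^11 m³ of water.
Spread over 3.54×10^14 m² of ocean, Δh = 5.175×10^11 / 3.54×10^14 = 1.46×10^-3 m = 0.146 cm.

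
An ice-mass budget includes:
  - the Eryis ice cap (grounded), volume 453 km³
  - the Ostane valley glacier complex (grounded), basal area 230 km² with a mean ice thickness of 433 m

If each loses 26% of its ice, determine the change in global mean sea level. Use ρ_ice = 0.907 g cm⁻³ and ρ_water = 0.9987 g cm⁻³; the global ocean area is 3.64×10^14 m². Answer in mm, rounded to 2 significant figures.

Eryis: 0.26 × 453 km³ × (907/998.7) = 107.0 km³ of water.
Ostane: ice volume = 230 km² × 433 m = 99.59 km³; 0.26 × 99.59 × (907/998.7) = 23.52 km³ of water.
Total added water ≈ 1.305×10^11 m³ over 3.64×10^14 m² → Δh = 3.58×10^-4 m = 0.36 mm.

≈ 0.36 mm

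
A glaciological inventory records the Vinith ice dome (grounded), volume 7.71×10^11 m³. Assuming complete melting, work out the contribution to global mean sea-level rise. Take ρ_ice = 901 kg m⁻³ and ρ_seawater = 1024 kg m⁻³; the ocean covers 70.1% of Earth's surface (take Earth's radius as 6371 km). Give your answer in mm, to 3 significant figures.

≈ 1.90 mm

Vinith: 7.71×10^11 m³ × (901/1024) = 6.784×10^11 m³ of water.
Spread over 3.58×10^14 m² of ocean, Δh = 6.784×10^11 / 3.58×10^14 = 1.90×10^-3 m = 1.90 mm.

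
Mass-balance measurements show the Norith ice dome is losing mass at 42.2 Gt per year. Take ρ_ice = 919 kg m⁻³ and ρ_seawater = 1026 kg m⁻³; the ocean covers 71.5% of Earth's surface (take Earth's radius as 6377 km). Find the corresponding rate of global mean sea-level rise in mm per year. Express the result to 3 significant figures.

≈ 0.113 mm/yr

ρ_w = 1026 kg m⁻³. Annual water volume added = 42.2 Gt / ρ_w = 4.220×10^13 kg / 1026 kg m⁻³ = 4.113×10^10 m³.
Δh per year = 4.113×10^10 / 3.65×10^14 = 1.13×10^-4 m = 0.113 mm.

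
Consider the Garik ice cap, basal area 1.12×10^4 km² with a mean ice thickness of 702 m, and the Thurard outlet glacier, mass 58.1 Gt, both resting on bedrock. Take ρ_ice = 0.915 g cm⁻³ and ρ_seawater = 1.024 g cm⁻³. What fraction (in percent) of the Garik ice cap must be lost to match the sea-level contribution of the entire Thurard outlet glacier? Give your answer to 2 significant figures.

≈ 0.81 %

Equal sea-level rise means equal mass of meltwater, i.e. equal mass of ice lost.
Ice mass of Thurard: 5.810×10^13 kg; ice mass of Garik: 7.194×10^15 kg.
Fraction required = 5.810×10^13 / 7.194×10^15 = 8.08×10^-3 → 0.81 %.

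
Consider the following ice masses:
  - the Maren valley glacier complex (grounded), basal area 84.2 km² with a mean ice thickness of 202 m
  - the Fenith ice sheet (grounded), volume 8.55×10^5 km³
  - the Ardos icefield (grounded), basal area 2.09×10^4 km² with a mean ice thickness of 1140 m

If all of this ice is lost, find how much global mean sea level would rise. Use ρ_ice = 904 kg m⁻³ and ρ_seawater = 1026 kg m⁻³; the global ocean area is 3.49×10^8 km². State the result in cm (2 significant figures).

Maren: ice volume = 84.2 km² × 202 m = 17.01 km³; 17.01 × (904/1026) = 14.99 km³ of water.
Fenith: 8.55×10^5 km³ × (904/1026) = 7.533×10^5 km³ of water.
Ardos: ice volume = 2.09×10^4 km² × 1140 m = 2.383×10^4 km³; 2.383×10^4 × (904/1026) = 2.099×10^4 km³ of water.
Total added water ≈ 7.743×10^14 m³ over 3.49×10^14 m² → Δh = 2.22 m = 220 cm.

≈ 220 cm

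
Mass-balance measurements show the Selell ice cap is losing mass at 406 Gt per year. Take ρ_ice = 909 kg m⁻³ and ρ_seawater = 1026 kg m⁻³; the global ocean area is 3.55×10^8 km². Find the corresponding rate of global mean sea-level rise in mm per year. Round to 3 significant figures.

≈ 1.11 mm/yr

ρ_w = 1026 kg m⁻³. Annual water volume added = 406 Gt / ρ_w = 4.060×10^14 kg / 1026 kg m⁻³ = 3.957×10^11 m³.
Δh per year = 3.957×10^11 / 3.55×10^14 = 1.11×10^-3 m = 1.11 mm.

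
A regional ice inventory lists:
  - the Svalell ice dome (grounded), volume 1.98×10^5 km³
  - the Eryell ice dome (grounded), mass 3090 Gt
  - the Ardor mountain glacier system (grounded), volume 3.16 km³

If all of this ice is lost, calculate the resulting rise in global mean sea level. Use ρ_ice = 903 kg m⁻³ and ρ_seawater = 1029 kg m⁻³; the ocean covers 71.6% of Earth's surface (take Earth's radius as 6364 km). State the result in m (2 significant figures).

Svalell: 1.98×10^5 km³ × (903/1029) = 1.738×10^5 km³ of water.
Eryell: 3090 Gt = 3.090×10^15 kg; dividing by ρ_w = 1029 kg m⁻³ gives 3.003×10^12 m³ of water.
Ardor: 3.16 km³ × (903/1029) = 2.773 km³ of water.
Total added water ≈ 1.768×10^14 m³ over 3.64×10^14 m² → Δh = 0.485 m.

≈ 0.49 m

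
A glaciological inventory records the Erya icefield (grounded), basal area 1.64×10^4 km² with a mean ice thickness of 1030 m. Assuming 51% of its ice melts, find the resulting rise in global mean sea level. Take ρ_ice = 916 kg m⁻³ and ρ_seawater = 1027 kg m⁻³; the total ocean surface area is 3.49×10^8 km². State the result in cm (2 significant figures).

≈ 2.2 cm

Erya: ice volume = 1.64×10^4 km² × 1030 m = 1.689×10^4 km³; 0.51 × 1.689×10^4 × (916/1027) = 7684 km³ of water.
Spread over 3.49×10^14 m² of ocean, Δh = 7.684×10^12 / 3.49×10^14 = 0.0220 m = 2.2 cm.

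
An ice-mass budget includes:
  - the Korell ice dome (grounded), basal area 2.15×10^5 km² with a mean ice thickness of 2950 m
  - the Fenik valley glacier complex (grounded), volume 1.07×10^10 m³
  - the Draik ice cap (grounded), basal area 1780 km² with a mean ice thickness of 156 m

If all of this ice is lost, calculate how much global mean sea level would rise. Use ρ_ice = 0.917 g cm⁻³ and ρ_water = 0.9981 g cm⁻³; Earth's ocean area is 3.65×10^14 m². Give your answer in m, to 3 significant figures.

≈ 1.60 m

Korell: ice volume = 2.15×10^5 km² × 2950 m = 6.342×10^5 km³; 6.342×10^5 × (917/998.1) = 5.827×10^5 km³ of water.
Fenik: 1.07×10^10 m³ × (917/998.1) = 9.831×10^9 m³ of water.
Draik: ice volume = 1780 km² × 156 m = 277.7 km³; 277.7 × (917/998.1) = 255.1 km³ of water.
Total added water ≈ 5.830×10^14 m³ over 3.65×10^14 m² → Δh = 1.60 m.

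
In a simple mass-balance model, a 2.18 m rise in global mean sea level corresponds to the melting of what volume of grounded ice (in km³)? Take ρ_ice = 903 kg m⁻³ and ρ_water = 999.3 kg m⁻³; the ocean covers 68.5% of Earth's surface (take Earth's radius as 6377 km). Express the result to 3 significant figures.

≈ 8.44×10^5 km³

Required water volume = Δh × A = 2.18 m × 3.50×10^14 m² = 7.631×10^14 m³ = 7.631×10^5 km³.
Ice volume = water volume × ρ_w/ρ_ice = 7.631×10^5 × 999.3/903 = 8.44×10^5 km³.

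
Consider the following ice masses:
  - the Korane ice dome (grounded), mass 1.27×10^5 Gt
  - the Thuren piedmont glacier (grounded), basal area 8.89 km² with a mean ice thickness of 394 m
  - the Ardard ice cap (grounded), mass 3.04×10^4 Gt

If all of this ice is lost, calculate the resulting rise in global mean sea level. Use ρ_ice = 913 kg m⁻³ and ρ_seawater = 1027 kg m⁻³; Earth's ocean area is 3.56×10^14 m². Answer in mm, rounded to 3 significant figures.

Korane: 1.27×10^5 Gt = 1.270×10^17 kg; dividing by ρ_w = 1027 kg m⁻³ gives 1.237×10^14 m³ of water.
Thuren: ice volume = 8.89 km² × 394 m = 3.503 km³; 3.503 × (913/1027) = 3.114 km³ of water.
Ardard: 3.04×10^4 Gt = 3.040×10^16 kg; dividing by ρ_w = 1027 kg m⁻³ gives 2.960×10^13 m³ of water.
Total added water ≈ 1.533×10^14 m³ over 3.56×10^14 m² → Δh = 0.431 m = 431 mm.

≈ 431 mm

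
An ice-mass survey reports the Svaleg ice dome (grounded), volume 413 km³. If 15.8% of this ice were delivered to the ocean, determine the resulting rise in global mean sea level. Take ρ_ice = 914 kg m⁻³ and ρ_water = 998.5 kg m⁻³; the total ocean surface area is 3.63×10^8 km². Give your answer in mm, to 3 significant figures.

Svaleg: 0.158 × 413 km³ × (914/998.5) = 59.73 km³ of water.
Spread over 3.63×10^14 m² of ocean, Δh = 5.973×10^10 / 3.63×10^14 = 1.65×10^-4 m = 0.165 mm.

≈ 0.165 mm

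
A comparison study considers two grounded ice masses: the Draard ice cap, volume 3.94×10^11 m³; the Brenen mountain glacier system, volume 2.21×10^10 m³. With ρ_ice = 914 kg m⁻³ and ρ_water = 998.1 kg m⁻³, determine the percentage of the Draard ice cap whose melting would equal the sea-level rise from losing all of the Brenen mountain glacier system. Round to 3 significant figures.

≈ 5.61 %

Equal sea-level rise means equal mass of meltwater, i.e. equal mass of ice lost.
Ice mass of Brenen: 2.020×10^13 kg; ice mass of Draard: 3.601×10^14 kg.
Fraction required = 2.020×10^13 / 3.601×10^14 = 0.0561 → 5.61 %.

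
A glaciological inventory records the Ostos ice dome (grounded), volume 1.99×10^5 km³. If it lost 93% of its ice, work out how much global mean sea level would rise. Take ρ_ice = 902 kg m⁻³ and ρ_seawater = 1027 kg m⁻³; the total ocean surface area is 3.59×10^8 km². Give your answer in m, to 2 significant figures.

≈ 0.45 m

Ostos: 0.93 × 1.99×10^5 km³ × (902/1027) = 1.625×10^5 km³ of water.
Spread over 3.59×10^14 m² of ocean, Δh = 1.625×10^14 / 3.59×10^14 = 0.453 m.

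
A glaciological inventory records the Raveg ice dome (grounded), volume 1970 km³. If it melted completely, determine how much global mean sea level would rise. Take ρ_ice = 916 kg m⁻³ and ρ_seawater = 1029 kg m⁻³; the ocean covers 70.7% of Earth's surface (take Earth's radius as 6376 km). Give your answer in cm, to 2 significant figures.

Raveg: 1970 km³ × (916/1029) = 1754 km³ of water.
Spread over 3.61×10^14 m² of ocean, Δh = 1.754×10^12 / 3.61×10^14 = 4.86×10^-3 m = 0.49 cm.

≈ 0.49 cm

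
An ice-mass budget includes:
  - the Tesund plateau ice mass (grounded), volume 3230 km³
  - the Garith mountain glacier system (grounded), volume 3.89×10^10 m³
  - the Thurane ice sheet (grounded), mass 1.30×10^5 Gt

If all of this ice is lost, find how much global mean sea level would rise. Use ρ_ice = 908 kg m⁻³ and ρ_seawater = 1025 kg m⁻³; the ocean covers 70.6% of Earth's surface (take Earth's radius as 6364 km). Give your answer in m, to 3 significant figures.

Tesund: 3230 km³ × (908/1025) = 2861 km³ of water.
Garith: 3.89×10^10 m³ × (908/1025) = 3.446×10^10 m³ of water.
Thurane: 1.30×10^5 Gt = 1.300×10^17 kg; dividing by ρ_w = 1025 kg m⁻³ gives 1.268×10^14 m³ of water.
Total added water ≈ 1.297×10^14 m³ over 3.59×10^14 m² → Δh = 0.361 m.

≈ 0.361 m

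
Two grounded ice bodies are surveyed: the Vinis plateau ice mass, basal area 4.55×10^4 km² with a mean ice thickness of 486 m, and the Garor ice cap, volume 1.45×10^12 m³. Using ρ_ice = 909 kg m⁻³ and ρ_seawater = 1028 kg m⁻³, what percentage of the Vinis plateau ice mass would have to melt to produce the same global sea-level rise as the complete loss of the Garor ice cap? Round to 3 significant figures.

Equal sea-level rise means equal mass of meltwater, i.e. equal mass of ice lost.
Ice mass of Garor: 1.318×10^15 kg; ice mass of Vinis: 2.010×10^16 kg.
Fraction required = 1.318×10^15 / 2.010×10^16 = 0.0656 → 6.56 %.

≈ 6.56 %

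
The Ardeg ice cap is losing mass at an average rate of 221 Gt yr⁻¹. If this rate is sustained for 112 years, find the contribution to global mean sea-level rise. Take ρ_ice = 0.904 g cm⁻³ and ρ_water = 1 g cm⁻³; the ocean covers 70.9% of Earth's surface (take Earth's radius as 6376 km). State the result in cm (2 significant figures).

≈ 6.8 cm

Total mass lost = 221 Gt/yr × 112 yr = 2.475×10^4 Gt = 2.475×10^16 kg.
ρ_w = 1 g cm⁻³ = 1000 kg m⁻³, so water volume = 2.475×10^16 / 1000 = 2.475×10^13 m³.
Δh = 2.475×10^13 / 3.62×10^14 = 0.0683 m = 6.8 cm.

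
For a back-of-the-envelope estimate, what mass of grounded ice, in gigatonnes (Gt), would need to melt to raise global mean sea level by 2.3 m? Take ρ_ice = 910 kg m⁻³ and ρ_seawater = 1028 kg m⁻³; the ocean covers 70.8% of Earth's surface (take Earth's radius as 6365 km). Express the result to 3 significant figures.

≈ 8.52×10^5 Gt

Required water volume = Δh × A = 2.3 m × 3.60×10^14 m² = 8.290×10^14 m³.
ρ_w = 1028 kg m⁻³, so the mass of water = 8.290×10^14 m³ × 1028 kg m⁻³ = 8.522×10^17 kg = 8.52×10^5 Gt (and the same mass of ice, by conservation).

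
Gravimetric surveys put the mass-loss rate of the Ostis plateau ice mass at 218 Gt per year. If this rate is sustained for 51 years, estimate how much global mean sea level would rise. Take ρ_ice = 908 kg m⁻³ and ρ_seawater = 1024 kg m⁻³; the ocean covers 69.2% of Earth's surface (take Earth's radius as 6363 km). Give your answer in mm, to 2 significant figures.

≈ 31 mm

Total mass lost = 218 Gt/yr × 51 yr = 1.112×10^4 Gt = 1.112×10^16 kg.
ρ_w = 1024 kg m⁻³, so water volume = 1.112×10^16 / 1024 = 1.086×10^13 m³.
Δh = 1.086×10^13 / 3.52×10^14 = 0.0308 m = 31 mm.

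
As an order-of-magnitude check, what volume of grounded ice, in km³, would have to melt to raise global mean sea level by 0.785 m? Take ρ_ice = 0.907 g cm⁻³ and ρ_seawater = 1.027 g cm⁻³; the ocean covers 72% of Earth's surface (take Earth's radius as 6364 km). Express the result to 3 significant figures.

≈ 3.26×10^5 km³

Required water volume = Δh × A = 0.785 m × 3.66×10^14 m² = 2.877×10^14 m³ = 2.877×10^5 km³.
Ice volume = water volume × ρ_w/ρ_ice = 2.877×10^5 × 1027/907 = 3.26×10^5 km³.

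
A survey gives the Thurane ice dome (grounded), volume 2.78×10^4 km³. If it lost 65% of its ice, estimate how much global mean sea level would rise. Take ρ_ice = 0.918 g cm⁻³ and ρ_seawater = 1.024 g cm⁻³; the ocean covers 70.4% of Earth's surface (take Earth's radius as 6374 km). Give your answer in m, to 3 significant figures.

≈ 0.0451 m

Thurane: 0.65 × 2.78×10^4 km³ × (918/1024) = 1.620×10^4 km³ of water.
Spread over 3.59×10^14 m² of ocean, Δh = 1.620×10^13 / 3.59×10^14 = 0.0451 m.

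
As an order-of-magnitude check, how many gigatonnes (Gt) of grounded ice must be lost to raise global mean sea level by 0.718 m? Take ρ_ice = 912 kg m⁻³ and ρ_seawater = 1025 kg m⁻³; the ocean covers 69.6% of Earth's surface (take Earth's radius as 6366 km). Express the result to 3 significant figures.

≈ 2.61×10^5 Gt

Required water volume = Δh × A = 0.718 m × 3.54×10^14 m² = 2.545×10^14 m³.
ρ_w = 1025 kg m⁻³, so the mass of water = 2.545×10^14 m³ × 1025 kg m⁻³ = 2.609×10^17 kg = 2.61×10^5 Gt (and the same mass of ice, by conservation).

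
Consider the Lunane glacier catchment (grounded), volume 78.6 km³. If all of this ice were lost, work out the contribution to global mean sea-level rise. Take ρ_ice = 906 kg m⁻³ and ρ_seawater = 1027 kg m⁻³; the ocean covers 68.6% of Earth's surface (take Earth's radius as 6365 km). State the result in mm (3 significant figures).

≈ 0.199 mm

Lunane: 78.6 km³ × (906/1027) = 69.34 km³ of water.
Spread over 3.49×10^14 m² of ocean, Δh = 6.934×10^10 / 3.49×10^14 = 1.99×10^-4 m = 0.199 mm.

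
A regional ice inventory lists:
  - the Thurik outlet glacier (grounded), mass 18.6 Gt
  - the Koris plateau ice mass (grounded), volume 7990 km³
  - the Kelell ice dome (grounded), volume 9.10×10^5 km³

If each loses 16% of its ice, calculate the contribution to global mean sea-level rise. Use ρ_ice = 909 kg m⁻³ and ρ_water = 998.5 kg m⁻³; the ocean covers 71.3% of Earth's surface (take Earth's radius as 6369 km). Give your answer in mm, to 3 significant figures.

≈ 368 mm

Thurik: 0.16 × 18.6 Gt = 2.976×10^12 kg; dividing by ρ_w = 998.5 kg m⁻³ gives 2.980×10^9 m³ of water.
Koris: 0.16 × 7990 km³ × (909/998.5) = 1164 km³ of water.
Kelell: 0.16 × 9.10×10^5 km³ × (909/998.5) = 1.325×10^5 km³ of water.
Total added water ≈ 1.337×10^14 m³ over 3.63×10^14 m² → Δh = 0.368 m = 368 mm.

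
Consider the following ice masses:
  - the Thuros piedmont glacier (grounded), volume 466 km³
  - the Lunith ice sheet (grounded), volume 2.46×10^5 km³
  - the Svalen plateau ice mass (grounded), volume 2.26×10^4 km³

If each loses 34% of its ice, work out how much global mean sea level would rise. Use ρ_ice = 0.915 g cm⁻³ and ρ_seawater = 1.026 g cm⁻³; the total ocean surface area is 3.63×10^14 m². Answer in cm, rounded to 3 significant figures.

Thuros: 0.34 × 466 km³ × (915/1026) = 141.3 km³ of water.
Lunith: 0.34 × 2.46×10^5 km³ × (915/1026) = 7.459×10^4 km³ of water.
Svalen: 0.34 × 2.26×10^4 km³ × (915/1026) = 6853 km³ of water.
Total added water ≈ 8.159×10^13 m³ over 3.63×10^14 m² → Δh = 0.225 m = 22.5 cm.

≈ 22.5 cm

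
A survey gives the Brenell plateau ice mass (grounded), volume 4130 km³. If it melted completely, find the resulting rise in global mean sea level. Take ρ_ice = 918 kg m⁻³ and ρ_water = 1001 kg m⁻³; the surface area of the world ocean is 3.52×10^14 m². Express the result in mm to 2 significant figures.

≈ 11 mm

Brenell: 4130 km³ × (918/1001) = 3788 km³ of water.
Spread over 3.52×10^14 m² of ocean, Δh = 3.788×10^12 / 3.52×10^14 = 0.0108 m = 11 mm.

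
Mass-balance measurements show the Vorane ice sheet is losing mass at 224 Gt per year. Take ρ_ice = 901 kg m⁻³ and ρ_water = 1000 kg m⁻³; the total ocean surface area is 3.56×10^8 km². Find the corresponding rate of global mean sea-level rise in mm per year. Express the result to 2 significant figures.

ρ_w = 1000 kg m⁻³. Annual water volume added = 224 Gt / ρ_w = 2.240×10^14 kg / 1000 kg m⁻³ = 2.240×10^11 m³.
Δh per year = 2.240×10^11 / 3.56×10^14 = 6.29×10^-4 m = 0.63 mm.

≈ 0.63 mm/yr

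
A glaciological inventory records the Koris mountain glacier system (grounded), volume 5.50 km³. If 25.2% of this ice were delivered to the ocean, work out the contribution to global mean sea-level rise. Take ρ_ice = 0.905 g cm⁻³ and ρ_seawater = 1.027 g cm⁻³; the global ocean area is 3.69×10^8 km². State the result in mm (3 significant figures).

≈ 3.31×10^-3 mm

Koris: 0.252 × 5.50 km³ × (905/1027) = 1.221 km³ of water.
Spread over 3.69×10^14 m² of ocean, Δh = 1.221×10^9 / 3.69×10^14 = 3.31×10^-6 m = 3.31×10^-3 mm.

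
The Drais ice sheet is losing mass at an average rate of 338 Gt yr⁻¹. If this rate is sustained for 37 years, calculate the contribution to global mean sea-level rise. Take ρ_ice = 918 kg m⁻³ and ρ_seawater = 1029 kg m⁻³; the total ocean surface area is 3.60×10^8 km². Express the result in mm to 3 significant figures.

Total mass lost = 338 Gt/yr × 37 yr = 1.251×10^4 Gt = 1.251×10^16 kg.
ρ_w = 1029 kg m⁻³, so water volume = 1.251×10^16 / 1029 = 1.215×10^13 m³.
Δh = 1.215×10^13 / 3.60×10^14 = 0.0338 m = 33.8 mm.

≈ 33.8 mm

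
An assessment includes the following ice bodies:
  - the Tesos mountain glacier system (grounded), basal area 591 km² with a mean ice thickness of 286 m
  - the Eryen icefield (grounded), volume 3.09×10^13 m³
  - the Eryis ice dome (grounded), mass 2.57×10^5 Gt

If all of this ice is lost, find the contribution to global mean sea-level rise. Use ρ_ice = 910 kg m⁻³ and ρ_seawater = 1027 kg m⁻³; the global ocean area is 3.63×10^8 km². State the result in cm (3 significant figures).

≈ 76.5 cm

Tesos: ice volume = 591 km² × 286 m = 169.0 km³; 169.0 × (910/1027) = 149.8 km³ of water.
Eryen: 3.09×10^13 m³ × (910/1027) = 2.738×10^13 m³ of water.
Eryis: 2.57×10^5 Gt = 2.570×10^17 kg; dividing by ρ_w = 1027 kg m⁻³ gives 2.502×10^14 m³ of water.
Total added water ≈ 2.778×10^14 m³ over 3.63×10^14 m² → Δh = 0.765 m = 76.5 cm.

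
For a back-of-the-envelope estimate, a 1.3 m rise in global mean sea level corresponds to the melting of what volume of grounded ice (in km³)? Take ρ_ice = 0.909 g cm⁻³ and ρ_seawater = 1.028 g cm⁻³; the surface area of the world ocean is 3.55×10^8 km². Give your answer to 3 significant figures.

Required water volume = Δh × A = 1.3 m × 3.55×10^14 m² = 4.615×10^14 m³ = 4.615×10^5 km³.
Ice volume = water volume × ρ_w/ρ_ice = 4.615×10^5 × 1028/909 = 5.22×10^5 km³.

≈ 5.22×10^5 km³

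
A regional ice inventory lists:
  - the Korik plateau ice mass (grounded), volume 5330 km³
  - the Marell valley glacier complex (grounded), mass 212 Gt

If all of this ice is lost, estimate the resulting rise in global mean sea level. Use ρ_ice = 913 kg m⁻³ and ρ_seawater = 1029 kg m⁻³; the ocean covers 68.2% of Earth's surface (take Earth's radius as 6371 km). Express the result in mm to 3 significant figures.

Korik: 5330 km³ × (913/1029) = 4729 km³ of water.
Marell: 212 Gt = 2.120×10^14 kg; dividing by ρ_w = 1029 kg m⁻³ gives 2.060×10^11 m³ of water.
Total added water ≈ 4.935×10^12 m³ over 3.48×10^14 m² → Δh = 0.0142 m = 14.2 mm.

≈ 14.2 mm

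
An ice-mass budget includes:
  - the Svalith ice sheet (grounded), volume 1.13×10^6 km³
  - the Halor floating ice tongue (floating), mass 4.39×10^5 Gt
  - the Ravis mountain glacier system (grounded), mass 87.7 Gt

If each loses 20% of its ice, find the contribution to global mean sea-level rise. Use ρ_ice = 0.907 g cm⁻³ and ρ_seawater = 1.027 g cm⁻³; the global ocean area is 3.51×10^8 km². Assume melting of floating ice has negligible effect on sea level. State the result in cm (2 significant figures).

≈ 57 cm

Svalith: 0.2 × 1.13×10^6 km³ × (907/1027) = 1.996×10^5 km³ of water.
The Halor floating ice tongue is floating and already displaces its own weight of water, so its melt adds essentially nothing to sea level.
Ravis: 0.2 × 87.7 Gt = 1.754×10^13 kg; dividing by ρ_w = 1.027 g cm⁻³ = 1027 kg m⁻³ gives 1.708×10^10 m³ of water.
Total added water ≈ 1.996×10^14 m³ over 3.51×10^14 m² → Δh = 0.569 m = 57 cm.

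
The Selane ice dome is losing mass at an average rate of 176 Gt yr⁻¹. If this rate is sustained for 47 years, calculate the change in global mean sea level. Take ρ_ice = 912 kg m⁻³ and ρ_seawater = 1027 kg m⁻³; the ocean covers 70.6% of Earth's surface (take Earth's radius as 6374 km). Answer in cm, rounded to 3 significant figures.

≈ 2.23 cm

Total mass lost = 176 Gt/yr × 47 yr = 8272 Gt = 8.272×10^15 kg.
ρ_w = 1027 kg m⁻³, so water volume = 8.272×10^15 / 1027 = 8.055×10^12 m³.
Δh = 8.055×10^12 / 3.60×10^14 = 0.0223 m = 2.23 cm.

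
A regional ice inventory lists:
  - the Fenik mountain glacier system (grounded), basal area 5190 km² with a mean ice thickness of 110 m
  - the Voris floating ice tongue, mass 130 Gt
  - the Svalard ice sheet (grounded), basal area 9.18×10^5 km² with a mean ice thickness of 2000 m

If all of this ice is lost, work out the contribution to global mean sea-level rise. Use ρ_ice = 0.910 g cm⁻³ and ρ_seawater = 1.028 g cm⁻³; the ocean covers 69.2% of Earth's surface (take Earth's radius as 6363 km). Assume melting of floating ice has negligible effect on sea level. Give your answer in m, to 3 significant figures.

≈ 4.62 m

Fenik: ice volume = 5190 km² × 110 m = 570.9 km³; 570.9 × (910/1028) = 505.4 km³ of water.
The Voris floating ice tongue is floating and already displaces its own weight of water, so its melt adds essentially nothing to sea level.
Svalard: ice volume = 9.18×10^5 km² × 2000 m = 1.836×10^6 km³; 1.836×10^6 × (910/1028) = 1.625×10^6 km³ of water.
Total added water ≈ 1.626×10^15 m³ over 3.52×10^14 m² → Δh = 4.62 m.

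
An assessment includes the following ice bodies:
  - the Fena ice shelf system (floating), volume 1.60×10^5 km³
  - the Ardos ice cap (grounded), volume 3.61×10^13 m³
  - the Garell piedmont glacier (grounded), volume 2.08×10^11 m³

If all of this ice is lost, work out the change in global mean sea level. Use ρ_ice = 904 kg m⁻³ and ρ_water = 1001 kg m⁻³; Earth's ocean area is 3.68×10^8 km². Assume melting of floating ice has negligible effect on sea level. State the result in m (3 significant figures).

The Fena ice shelf system is floating and already displaces its own weight of water, so its melt adds essentially nothing to sea level.
Ardos: 3.61×10^13 m³ × (904/1001) = 3.260×10^13 m³ of water.
Garell: 2.08×10^11 m³ × (904/1001) = 1.878×10^11 m³ of water.
Total added water ≈ 3.279×10^13 m³ over 3.68×10^14 m² → Δh = 0.0891 m.

≈ 0.0891 m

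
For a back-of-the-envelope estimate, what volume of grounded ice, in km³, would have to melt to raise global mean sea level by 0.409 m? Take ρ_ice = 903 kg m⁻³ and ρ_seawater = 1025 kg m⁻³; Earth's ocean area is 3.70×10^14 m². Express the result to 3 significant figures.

Required water volume = Δh × A = 0.409 m × 3.70×10^14 m² = 1.513×10^14 m³ = 1.513×10^5 km³.
Ice volume = water volume × ρ_w/ρ_ice = 1.513×10^5 × 1025/903 = 1.72×10^5 km³.

≈ 1.72×10^5 km³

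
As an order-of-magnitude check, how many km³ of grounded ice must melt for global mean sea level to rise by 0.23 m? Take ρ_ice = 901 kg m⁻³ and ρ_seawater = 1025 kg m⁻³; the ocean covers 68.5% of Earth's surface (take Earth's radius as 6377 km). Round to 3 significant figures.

≈ 9.16×10^4 km³

Required water volume = Δh × A = 0.23 m × 3.50×10^14 m² = 8.051×10^13 m³ = 8.051×10^4 km³.
Ice volume = water volume × ρ_w/ρ_ice = 8.051×10^4 × 1025/901 = 9.16×10^4 km³.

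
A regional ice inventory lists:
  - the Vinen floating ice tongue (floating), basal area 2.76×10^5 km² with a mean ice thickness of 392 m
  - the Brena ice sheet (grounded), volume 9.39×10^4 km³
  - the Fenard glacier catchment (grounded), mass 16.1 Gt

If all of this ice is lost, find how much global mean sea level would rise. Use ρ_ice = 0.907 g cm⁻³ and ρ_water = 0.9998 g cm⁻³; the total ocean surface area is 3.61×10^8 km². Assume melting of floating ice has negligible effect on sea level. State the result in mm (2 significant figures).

≈ 240 mm

The Vinen floating ice tongue is floating and already displaces its own weight of water, so its melt adds essentially nothing to sea level.
Brena: 9.39×10^4 km³ × (907/999.8) = 8.518×10^4 km³ of water.
Fenard: 16.1 Gt = 1.610×10^13 kg; dividing by ρ_w = 0.9998 g cm⁻³ = 999.8 kg m⁻³ gives 1.610×10^10 m³ of water.
Total added water ≈ 8.520×10^13 m³ over 3.61×10^14 m² → Δh = 0.236 m = 240 mm.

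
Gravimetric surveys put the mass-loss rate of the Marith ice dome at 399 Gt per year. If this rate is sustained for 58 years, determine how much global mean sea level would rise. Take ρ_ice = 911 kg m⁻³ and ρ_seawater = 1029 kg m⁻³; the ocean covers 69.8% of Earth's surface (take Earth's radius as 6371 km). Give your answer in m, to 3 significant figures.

Total mass lost = 399 Gt/yr × 58 yr = 2.314×10^4 Gt = 2.314×10^16 kg.
ρ_w = 1029 kg m⁻³, so water volume = 2.314×10^16 / 1029 = 2.249×10^13 m³.
Δh = 2.249×10^13 / 3.56×10^14 = 0.0632 m.

≈ 0.0632 m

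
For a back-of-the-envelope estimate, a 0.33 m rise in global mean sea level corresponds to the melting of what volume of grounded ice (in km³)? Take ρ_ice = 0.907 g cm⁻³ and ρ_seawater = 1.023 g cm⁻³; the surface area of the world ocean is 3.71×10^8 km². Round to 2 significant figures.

Required water volume = Δh × A = 0.33 m × 3.71×10^14 m² = 1.224×10^14 m³ = 1.224×10^5 km³.
Ice volume = water volume × ρ_w/ρ_ice = 1.224×10^5 × 1023/907 = 1.4×10^5 km³.

≈ 1.4×10^5 km³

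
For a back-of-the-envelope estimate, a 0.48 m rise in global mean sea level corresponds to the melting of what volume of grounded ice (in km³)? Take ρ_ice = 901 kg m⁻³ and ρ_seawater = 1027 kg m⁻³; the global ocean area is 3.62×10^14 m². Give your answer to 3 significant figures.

≈ 1.98×10^5 km³

Required water volume = Δh × A = 0.48 m × 3.62×10^14 m² = 1.738×10^14 m³ = 1.738×10^5 km³.
Ice volume = water volume × ρ_w/ρ_ice = 1.738×10^5 × 1027/901 = 1.98×10^5 km³.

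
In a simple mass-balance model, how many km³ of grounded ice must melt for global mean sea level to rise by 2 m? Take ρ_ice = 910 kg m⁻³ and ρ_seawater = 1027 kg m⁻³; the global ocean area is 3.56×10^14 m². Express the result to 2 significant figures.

≈ 8.0×10^5 km³

Required water volume = Δh × A = 2 m × 3.56×10^14 m² = 7.120×10^14 m³ = 7.120×10^5 km³.
Ice volume = water volume × ρ_w/ρ_ice = 7.120×10^5 × 1027/910 = 8.0×10^5 km³.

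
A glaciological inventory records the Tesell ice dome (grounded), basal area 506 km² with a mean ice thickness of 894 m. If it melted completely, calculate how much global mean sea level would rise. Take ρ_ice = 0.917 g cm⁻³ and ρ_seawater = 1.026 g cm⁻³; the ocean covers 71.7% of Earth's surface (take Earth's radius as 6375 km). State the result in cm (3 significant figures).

≈ 0.110 cm

Tesell: ice volume = 506 km² × 894 m = 452.4 km³; 452.4 × (917/1026) = 404.3 km³ of water.
Spread over 3.66×10^14 m² of ocean, Δh = 4.043×10^11 / 3.66×10^14 = 1.10×10^-3 m = 0.110 cm.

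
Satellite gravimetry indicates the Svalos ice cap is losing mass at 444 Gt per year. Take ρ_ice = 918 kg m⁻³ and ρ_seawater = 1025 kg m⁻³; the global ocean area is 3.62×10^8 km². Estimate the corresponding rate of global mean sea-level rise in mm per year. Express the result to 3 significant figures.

ρ_w = 1025 kg m⁻³. Annual water volume added = 444 Gt / ρ_w = 4.440×10^14 kg / 1025 kg m⁻³ = 4.332×10^11 m³.
Δh per year = 4.332×10^11 / 3.62×10^14 = 1.20×10^-3 m = 1.20 mm.

≈ 1.20 mm/yr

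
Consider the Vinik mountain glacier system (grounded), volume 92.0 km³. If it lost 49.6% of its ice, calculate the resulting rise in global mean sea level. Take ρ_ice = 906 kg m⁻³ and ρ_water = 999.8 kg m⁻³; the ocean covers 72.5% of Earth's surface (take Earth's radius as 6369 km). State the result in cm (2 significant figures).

≈ 0.011 cm

Vinik: 0.496 × 92.0 km³ × (906/999.8) = 41.35 km³ of water.
Spread over 3.70×10^14 m² of ocean, Δh = 4.135×10^10 / 3.70×10^14 = 1.12×10^-4 m = 0.011 cm.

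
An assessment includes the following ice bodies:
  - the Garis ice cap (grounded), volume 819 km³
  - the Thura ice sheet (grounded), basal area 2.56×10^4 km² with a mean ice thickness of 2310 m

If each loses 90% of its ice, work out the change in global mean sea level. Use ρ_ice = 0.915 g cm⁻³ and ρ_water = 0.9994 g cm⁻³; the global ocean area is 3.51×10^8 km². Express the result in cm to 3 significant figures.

Garis: 0.9 × 819 km³ × (915/999.4) = 674.9 km³ of water.
Thura: ice volume = 2.56×10^4 km² × 2310 m = 5.914×10^4 km³; 0.9 × 5.914×10^4 × (915/999.4) = 4.873×10^4 km³ of water.
Total added water ≈ 4.940×10^13 m³ over 3.51×10^14 m² → Δh = 0.141 m = 14.1 cm.

≈ 14.1 cm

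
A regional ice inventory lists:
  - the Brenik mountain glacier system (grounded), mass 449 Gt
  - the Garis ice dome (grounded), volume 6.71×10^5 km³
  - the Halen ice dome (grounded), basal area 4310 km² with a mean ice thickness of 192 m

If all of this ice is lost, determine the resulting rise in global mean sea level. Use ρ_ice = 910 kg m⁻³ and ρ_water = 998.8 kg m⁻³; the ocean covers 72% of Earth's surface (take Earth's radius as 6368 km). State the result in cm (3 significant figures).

≈ 167 cm

Brenik: 449 Gt = 4.490×10^14 kg; dividing by ρ_w = 998.8 kg m⁻³ gives 4.495×10^11 m³ of water.
Garis: 6.71×10^5 km³ × (910/998.8) = 6.113×10^5 km³ of water.
Halen: ice volume = 4310 km² × 192 m = 827.5 km³; 827.5 × (910/998.8) = 753.9 km³ of water.
Total added water ≈ 6.125×10^14 m³ over 3.67×10^14 m² → Δh = 1.67 m = 167 cm.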